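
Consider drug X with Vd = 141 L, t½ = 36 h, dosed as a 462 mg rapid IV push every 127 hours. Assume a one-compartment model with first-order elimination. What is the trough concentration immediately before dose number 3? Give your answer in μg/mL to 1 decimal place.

f = (1/2)^(τ/t½) = (1/2)^(127/36) ≈ 0.0867.
C₀ = D/Vd = 462/141 ≈ 3.277 μg/mL.
Before the 3rd dose, 2 doses have been given. Superposition: Cmin = C₀·(f + f²).
≈ 3.277 × (0.0867 + 0.0075) ≈ 3.277 × 0.0942 ≈ 0.309 μg/mL.

0.3 μg/mL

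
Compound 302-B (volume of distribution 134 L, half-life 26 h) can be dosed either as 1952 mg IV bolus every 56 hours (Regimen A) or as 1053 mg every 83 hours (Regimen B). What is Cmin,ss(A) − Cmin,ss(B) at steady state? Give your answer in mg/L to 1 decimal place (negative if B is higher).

3.3 mg/L

Regimen A: f = (1/2)^(56/26) ≈ 0.2247; Cmin,ss = (1952/134)·f/(1−f) ≈ 4.222 mg/L.
Regimen B: f = (1/2)^(83/26) ≈ 0.1094; Cmin,ss = (1053/134)·f/(1−f) ≈ 0.965 mg/L.
Difference ≈ 4.222 − 0.965 ≈ 3.257 mg/L.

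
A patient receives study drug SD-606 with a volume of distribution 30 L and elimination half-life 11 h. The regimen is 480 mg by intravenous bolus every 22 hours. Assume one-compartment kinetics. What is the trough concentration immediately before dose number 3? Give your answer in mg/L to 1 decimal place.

5.0 mg/L

f = (1/2)^(τ/t½) = (1/2)^(22/11) ≈ 0.2500.
C₀ = D/Vd = 480/30 ≈ 16.000 mg/L.
Before the 3rd dose, 2 doses have been given. Superposition: Cmin = C₀·(f + f²).
≈ 16.000 × (0.2500 + 0.0625) ≈ 16.000 × 0.3125 ≈ 5.000 mg/L.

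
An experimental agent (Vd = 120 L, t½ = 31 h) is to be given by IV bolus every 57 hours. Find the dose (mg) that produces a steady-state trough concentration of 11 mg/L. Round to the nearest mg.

τ/t½ = 57/31 ≈ 1.8387, so f = (1/2)^(57/31) ≈ 0.279572.
Cmin,ss = (D/Vd)·f/(1−f), so D = Cmin,ss·Vd·(1−f)/f.
D = 11 × 120 × (1−f)/f ≈ 11 × 120 × 2.57690 ≈ 3401.51 mg.

3402 mg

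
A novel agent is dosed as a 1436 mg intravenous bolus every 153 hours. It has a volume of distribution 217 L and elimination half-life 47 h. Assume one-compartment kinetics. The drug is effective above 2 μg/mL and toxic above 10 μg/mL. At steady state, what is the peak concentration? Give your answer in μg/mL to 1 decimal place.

τ/t½ = 153/47 ≈ 3.2553, so fraction remaining f = (1/2)^(153/47) ≈ 0.1047.
Accumulation ratio R = 1/(1 − f) ≈ 1/0.8953 ≈ 1.1169.
Single-dose peak C₀ = D/Vd = 1436/217 ≈ 6.618 μg/mL.
Steady-state peak Cmax,ss = C₀·R ≈ 6.618 × 1.1169 ≈ 7.392 μg/mL.
Peak 7.4 μg/mL vs MTC 10 μg/mL: below toxic threshold.

7.4 μg/mL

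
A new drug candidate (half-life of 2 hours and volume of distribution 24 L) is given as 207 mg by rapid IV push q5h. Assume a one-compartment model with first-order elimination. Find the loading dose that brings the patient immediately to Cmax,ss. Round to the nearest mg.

251 mg

f = (1/2)^(5/2) ≈ 0.176777; accumulation ratio R = 1/(1−f) ≈ 1.21474.
Loading dose to hit Cmax,ss on first dose: D_load = D_maint·R ≈ 207 × 1.21474 ≈ 251.45 mg.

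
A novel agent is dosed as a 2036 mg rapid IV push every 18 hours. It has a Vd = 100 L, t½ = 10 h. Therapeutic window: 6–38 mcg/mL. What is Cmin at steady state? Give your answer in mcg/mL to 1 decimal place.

8.2 mcg/mL

k = ln2/t½ = ln2/10 ≈ 0.069315 h⁻¹; fraction remaining f = e^(−kτ) = e^(−0.069315×18) ≈ 0.2872.
Accumulation ratio R = 1/(1 − f) ≈ 1/0.7128 ≈ 1.4029.
Single-dose peak C₀ = D/Vd = 2036/100 ≈ 20.360 mcg/mL.
Steady-state peak Cmax,ss = C₀·R ≈ 20.360 × 1.4029 ≈ 28.563 mcg/mL.
One interval later, Cmin,ss = Cmax,ss·e^(−kτ) ≈ 28.563 × 0.2872 ≈ 8.203 mcg/mL.
Trough 8.2 mcg/mL vs MEC 6 mcg/mL: adequate.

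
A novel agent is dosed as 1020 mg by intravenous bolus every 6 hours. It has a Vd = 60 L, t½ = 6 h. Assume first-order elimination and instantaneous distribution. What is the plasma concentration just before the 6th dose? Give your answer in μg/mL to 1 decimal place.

16.5 μg/mL

f = (1/2)^(τ/t½) = (1/2)^(6/6) ≈ 0.5000.
C₀ = D/Vd = 1020/60 ≈ 17.000 μg/mL.
Before the 6th dose, 5 doses have been given. Superposition: Cmin = C₀·(f + f² + … + f^5).
≈ 17.000 × (0.5000 + 0.2500 + 0.1250 + 0.0625 + 0.0313) ≈ 17.000 × 0.9688 ≈ 16.470 μg/mL.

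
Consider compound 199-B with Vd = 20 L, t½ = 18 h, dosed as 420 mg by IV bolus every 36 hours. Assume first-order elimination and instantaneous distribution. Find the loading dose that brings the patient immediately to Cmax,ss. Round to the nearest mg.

560 mg

f = (1/2)^(36/18) ≈ 0.250000; accumulation ratio R = 1/(1−f) ≈ 1.33333.
Loading dose to hit Cmax,ss on first dose: D_load = D_maint·R ≈ 420 × 1.33333 ≈ 560.00 mg.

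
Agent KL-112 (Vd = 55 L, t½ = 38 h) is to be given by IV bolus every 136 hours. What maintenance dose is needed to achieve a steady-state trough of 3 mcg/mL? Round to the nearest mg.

1807 mg

τ/t½ = 136/38 ≈ 3.5789, so f = (1/2)^(136/38) ≈ 0.083682.
Cmin,ss = (D/Vd)·f/(1−f), so D = Cmin,ss·Vd·(1−f)/f.
D = 3 × 55 × (1−f)/f ≈ 3 × 55 × 10.95000 ≈ 1806.75 mg.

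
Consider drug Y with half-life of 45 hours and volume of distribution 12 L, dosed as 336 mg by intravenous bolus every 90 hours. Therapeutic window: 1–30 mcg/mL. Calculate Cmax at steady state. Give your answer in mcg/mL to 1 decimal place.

37.3 mcg/mL

τ = 90 h = 2 half-lives, so f = (1/2)^2 = 0.25.
Accumulation ratio R = 1/(1 − f) = 1/0.75 = 4/3.
Single-dose peak C₀ = D/Vd = 336/12 = 28 mcg/mL.
Steady-state peak Cmax,ss = C₀·R = 28 × 4/3 ≈ 37.333 mcg/mL.
Peak 37.3 mcg/mL vs MTC 30 mcg/mL: exceeds toxic threshold.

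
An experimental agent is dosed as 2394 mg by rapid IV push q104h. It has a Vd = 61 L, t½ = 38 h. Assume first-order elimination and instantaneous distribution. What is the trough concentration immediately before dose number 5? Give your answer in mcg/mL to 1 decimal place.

6.9 mcg/mL

f = (1/2)^(τ/t½) = (1/2)^(104/38) ≈ 0.1500.
C₀ = D/Vd = 2394/61 ≈ 39.246 mcg/mL.
Before the 5th dose, 4 doses have been given. Superposition: Cmin = C₀·(f + f² + … + f^4).
≈ 39.246 × (0.1500 + 0.0225 + 0.0034 + 0.0005) ≈ 39.246 × 0.1764 ≈ 6.923 mcg/mL.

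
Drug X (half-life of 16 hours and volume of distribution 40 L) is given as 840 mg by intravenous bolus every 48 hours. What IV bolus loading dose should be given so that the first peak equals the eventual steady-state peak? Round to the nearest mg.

f = (1/2)^(48/16) ≈ 0.125000; accumulation ratio R = 1/(1−f) ≈ 1.14286.
Loading dose to hit Cmax,ss on first dose: D_load = D_maint·R ≈ 840 × 1.14286 ≈ 960.00 mg.

960 mg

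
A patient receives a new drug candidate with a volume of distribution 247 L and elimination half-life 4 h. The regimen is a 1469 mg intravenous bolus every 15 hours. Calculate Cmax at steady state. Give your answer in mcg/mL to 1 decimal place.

6.4 mcg/mL

k = ln2/t½ = ln2/4 ≈ 0.173287 h⁻¹; fraction remaining f = e^(−kτ) = e^(−0.173287×15) ≈ 0.0743.
At steady state, accumulation factor R = 1/(1 − e^(−kτ)) ≈ 1.0803.
Each bolus raises the concentration by D/Vd = 1469/247 ≈ 5.947 mcg/mL.
Steady-state peak Cmax,ss = C₀·R ≈ 5.947 × 1.0803 ≈ 6.425 mcg/mL.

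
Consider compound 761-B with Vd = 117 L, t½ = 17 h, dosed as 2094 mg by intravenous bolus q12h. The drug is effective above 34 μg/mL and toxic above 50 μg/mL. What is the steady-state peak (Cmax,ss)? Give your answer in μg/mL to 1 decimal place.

46.3 μg/mL

τ/t½ = 12/17 ≈ 0.70588, so fraction remaining f = (1/2)^(12/17) ≈ 0.6131.
At steady state, accumulation factor R = 1/(1 − e^(−kτ)) ≈ 2.5846.
Each bolus raises the concentration by D/Vd = 2094/117 ≈ 17.897 μg/mL.
Cmax,ss = C₀/(1 − f) ≈ 17.897/0.3869 ≈ 46.257 μg/mL.
Peak 46.3 μg/mL vs MTC 50 μg/mL: below toxic threshold.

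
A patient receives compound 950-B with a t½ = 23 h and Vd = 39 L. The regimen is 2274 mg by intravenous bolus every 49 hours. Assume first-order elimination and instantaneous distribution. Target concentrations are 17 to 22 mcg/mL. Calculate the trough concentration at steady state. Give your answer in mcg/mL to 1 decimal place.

Over one 49-h interval, 49/23 ≈ 2.1304 half-lives elapse, leaving f ≈ 0.2284 of each dose.
At steady state, accumulation factor R = 1/(1 − e^(−kτ)) ≈ 1.2960.
Single-dose peak C₀ = D/Vd = 2274/39 ≈ 58.308 mcg/mL.
Cmax,ss = C₀/(1 − f) ≈ 58.308/0.7716 ≈ 75.568 mcg/mL.
One interval later, Cmin,ss = Cmax,ss·e^(−kτ) ≈ 75.568 × 0.2284 ≈ 17.260 mcg/mL.
Trough 17.3 mcg/mL vs MEC 17 mcg/mL: adequate.

17.3 mcg/mL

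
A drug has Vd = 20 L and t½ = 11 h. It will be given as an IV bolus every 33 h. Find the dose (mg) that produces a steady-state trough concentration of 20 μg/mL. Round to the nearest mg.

2800 mg

τ/t½ = 33/11 ≈ 3, so f = (1/2)^(33/11) ≈ 0.125000.
Cmin,ss = (D/Vd)·f/(1−f), so D = Cmin,ss·Vd·(1−f)/f.
D = 20 × 20 × (1−f)/f ≈ 20 × 20 × 7.00000 ≈ 2800.00 mg.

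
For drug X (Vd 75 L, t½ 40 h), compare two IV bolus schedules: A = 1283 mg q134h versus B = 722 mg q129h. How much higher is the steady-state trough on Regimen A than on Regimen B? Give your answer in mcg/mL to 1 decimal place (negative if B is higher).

0.7 mcg/mL

Regimen A: f = (1/2)^(134/40) ≈ 0.0981; Cmin,ss = (1283/75)·f/(1−f) ≈ 1.861 mcg/mL.
Regimen B: f = (1/2)^(129/40) ≈ 0.1069; Cmin,ss = (722/75)·f/(1−f) ≈ 1.152 mcg/mL.
Difference ≈ 1.861 − 1.152 ≈ 0.709 mcg/mL.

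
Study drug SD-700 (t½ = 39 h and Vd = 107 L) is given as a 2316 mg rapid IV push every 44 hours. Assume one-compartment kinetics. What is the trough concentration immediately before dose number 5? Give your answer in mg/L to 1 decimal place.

17.5 mg/L

f = (1/2)^(τ/t½) = (1/2)^(44/39) ≈ 0.4575.
C₀ = D/Vd = 2316/107 ≈ 21.645 mg/L.
Before the 5th dose, 4 doses have been given. Superposition: Cmin = C₀·(f + f² + … + f^4).
≈ 21.645 × (0.4575 + 0.2093 + 0.0958 + 0.0438) ≈ 21.645 × 0.8064 ≈ 17.455 mg/L.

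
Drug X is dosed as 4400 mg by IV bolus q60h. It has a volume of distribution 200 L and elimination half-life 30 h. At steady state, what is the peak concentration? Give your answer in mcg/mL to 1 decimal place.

29.3 mcg/mL

τ = 60 h = 2 half-lives, so f = (1/2)^2 = 0.25.
Accumulation ratio R = 1/(1 − f) = 1/0.75 = 4/3.
Single-dose peak C₀ = D/Vd = 4400/200 = 22 mcg/mL.
Steady-state peak Cmax,ss = C₀·R = 22 × 4/3 ≈ 29.333 mcg/mL.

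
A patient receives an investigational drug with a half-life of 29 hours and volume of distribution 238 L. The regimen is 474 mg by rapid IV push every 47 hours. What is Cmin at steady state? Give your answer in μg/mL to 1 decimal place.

1.0 μg/mL

Over one 47-h interval, 47/29 ≈ 1.6207 half-lives elapse, leaving f ≈ 0.3252 of each dose.
Single-dose peak C₀ = D/Vd = 474/238 ≈ 1.992 μg/mL.
Steady-state trough Cmin,ss = C₀·f/(1−f) ≈ 1.992 × 0.3252/0.6748 ≈ 0.960 μg/mL.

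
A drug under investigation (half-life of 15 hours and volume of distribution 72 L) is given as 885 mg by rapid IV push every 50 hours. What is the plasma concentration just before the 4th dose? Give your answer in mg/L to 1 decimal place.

1.4 mg/L

f = (1/2)^(τ/t½) = (1/2)^(50/15) ≈ 0.0992.
C₀ = D/Vd = 885/72 ≈ 12.292 mg/L.
Before the 4th dose, 3 doses have been given. Superposition: Cmin = C₀·(f + f² + … + f^3).
≈ 12.292 × (0.0992 + 0.0098 + 0.0010) ≈ 12.292 × 0.1100 ≈ 1.352 mg/L.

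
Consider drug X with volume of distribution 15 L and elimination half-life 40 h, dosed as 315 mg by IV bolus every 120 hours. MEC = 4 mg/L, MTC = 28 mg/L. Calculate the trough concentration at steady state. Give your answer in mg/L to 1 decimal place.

3.0 mg/L

The dosing interval is 3 half-lives, so f = 2^(−3) = 0.125.
Accumulation ratio R = 1/(1 − f) = 1/0.875 = 8/7.
Single-dose peak C₀ = D/Vd = 315/15 = 21 mg/L.
Steady-state peak Cmax,ss = C₀·R = 21 × 8/7 ≈ 24.000 mg/L.
Steady-state trough Cmin,ss = Cmax,ss·f ≈ 24.000 × 0.125 ≈ 3.000 mg/L.
Trough 3.0 mg/L vs MEC 4 mg/L: subtherapeutic.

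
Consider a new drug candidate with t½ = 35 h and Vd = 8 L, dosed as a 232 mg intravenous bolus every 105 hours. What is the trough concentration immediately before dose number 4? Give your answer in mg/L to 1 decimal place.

4.1 mg/L

f = (1/2)^(τ/t½) = (1/2)^(105/35) ≈ 0.1250.
C₀ = D/Vd = 232/8 ≈ 29.000 mg/L.
Before the 4th dose, 3 doses have been given. Superposition: Cmin = C₀·(f + f² + … + f^3).
≈ 29.000 × (0.1250 + 0.0156 + 0.0020) ≈ 29.000 × 0.1426 ≈ 4.135 mg/L.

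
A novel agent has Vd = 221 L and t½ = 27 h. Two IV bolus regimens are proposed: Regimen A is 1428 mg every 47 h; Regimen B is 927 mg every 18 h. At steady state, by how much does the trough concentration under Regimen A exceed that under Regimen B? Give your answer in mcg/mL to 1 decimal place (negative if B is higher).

Regimen A: f = (1/2)^(47/27) ≈ 0.2992; Cmin,ss = (1428/221)·f/(1−f) ≈ 2.759 mcg/mL.
Regimen B: f = (1/2)^(18/27) ≈ 0.6300; Cmin,ss = (927/221)·f/(1−f) ≈ 7.142 mcg/mL.
Difference ≈ 2.759 − 7.142 ≈ -4.383 mcg/mL.

-4.4 mcg/mL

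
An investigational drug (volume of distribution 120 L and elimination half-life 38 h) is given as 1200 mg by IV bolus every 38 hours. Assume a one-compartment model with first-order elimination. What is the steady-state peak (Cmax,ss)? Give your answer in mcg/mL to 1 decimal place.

20.0 mcg/mL

τ = 38 h = 1 half-life, so f = (1/2)^1 = 0.5.
Accumulation ratio R = 1/(1 − f) = 1/0.5 = 2/1.
Single-dose peak C₀ = D/Vd = 1200/120 = 10 mcg/mL.
Steady-state peak Cmax,ss = C₀·R = 10 × 2/1 ≈ 20.000 mcg/mL.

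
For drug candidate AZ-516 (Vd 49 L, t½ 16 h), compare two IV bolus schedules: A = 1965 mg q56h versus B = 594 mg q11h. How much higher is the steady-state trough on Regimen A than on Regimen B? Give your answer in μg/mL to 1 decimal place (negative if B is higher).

-16.0 μg/mL

Regimen A: f = (1/2)^(56/16) ≈ 0.0884; Cmin,ss = (1965/49)·f/(1−f) ≈ 3.889 μg/mL.
Regimen B: f = (1/2)^(11/16) ≈ 0.6209; Cmin,ss = (594/49)·f/(1−f) ≈ 19.854 μg/mL.
Difference ≈ 3.889 − 19.854 ≈ -15.965 μg/mL.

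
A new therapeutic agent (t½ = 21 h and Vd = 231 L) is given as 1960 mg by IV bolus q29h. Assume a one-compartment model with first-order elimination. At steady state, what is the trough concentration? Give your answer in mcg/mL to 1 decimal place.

5.3 mcg/mL

Over one 29-h interval, 29/21 ≈ 1.381 half-lives elapse, leaving f ≈ 0.3840 of each dose.
Each bolus raises the concentration by D/Vd = 1960/231 ≈ 8.485 mcg/mL.
Steady-state trough Cmin,ss = C₀·f/(1−f) ≈ 8.485 × 0.3840/0.6160 ≈ 5.289 mcg/mL.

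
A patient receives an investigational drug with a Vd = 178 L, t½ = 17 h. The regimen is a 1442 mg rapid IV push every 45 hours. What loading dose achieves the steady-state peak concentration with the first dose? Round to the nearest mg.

1716 mg

f = (1/2)^(45/17) ≈ 0.159645; accumulation ratio R = 1/(1−f) ≈ 1.18997.
Loading dose to hit Cmax,ss on first dose: D_load = D_maint·R ≈ 1442 × 1.18997 ≈ 1715.94 mg.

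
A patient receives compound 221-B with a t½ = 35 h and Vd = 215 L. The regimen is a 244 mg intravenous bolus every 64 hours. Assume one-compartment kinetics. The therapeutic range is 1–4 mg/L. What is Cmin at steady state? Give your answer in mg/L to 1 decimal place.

Over one 64-h interval, 64/35 ≈ 1.8286 half-lives elapse, leaving f ≈ 0.2815 of each dose.
Single-dose peak C₀ = D/Vd = 244/215 ≈ 1.135 mg/L.
Steady-state trough Cmin,ss = C₀·f/(1−f) ≈ 1.135 × 0.2815/0.7185 ≈ 0.445 mg/L.
Trough 0.4 mg/L vs MEC 1 mg/L: subtherapeutic.

0.4 mg/L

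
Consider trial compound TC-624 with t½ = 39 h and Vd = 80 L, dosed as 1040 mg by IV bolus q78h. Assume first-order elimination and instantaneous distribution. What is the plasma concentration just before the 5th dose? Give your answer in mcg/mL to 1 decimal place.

4.3 mcg/mL

f = (1/2)^(τ/t½) = (1/2)^(78/39) ≈ 0.2500.
C₀ = D/Vd = 1040/80 ≈ 13.000 mcg/mL.
Before the 5th dose, 4 doses have been given. Superposition: Cmin = C₀·(f + f² + … + f^4).
≈ 13.000 × (0.2500 + 0.0625 + 0.0156 + 0.0039) ≈ 13.000 × 0.3320 ≈ 4.316 mcg/mL.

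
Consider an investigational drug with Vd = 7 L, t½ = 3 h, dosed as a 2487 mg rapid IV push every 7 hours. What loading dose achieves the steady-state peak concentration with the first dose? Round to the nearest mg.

f = (1/2)^(7/3) ≈ 0.198425; accumulation ratio R = 1/(1−f) ≈ 1.24754.
Loading dose to hit Cmax,ss on first dose: D_load = D_maint·R ≈ 2487 × 1.24754 ≈ 3102.63 mg.

3103 mg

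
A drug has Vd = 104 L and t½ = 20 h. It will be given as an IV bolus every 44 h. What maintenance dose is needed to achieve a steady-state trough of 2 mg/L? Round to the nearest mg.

748 mg

τ/t½ = 44/20 ≈ 2.2, so f = (1/2)^(44/20) ≈ 0.217638.
Cmin,ss = (D/Vd)·f/(1−f), so D = Cmin,ss·Vd·(1−f)/f.
D = 2 × 104 × (1−f)/f ≈ 2 × 104 × 3.59479 ≈ 747.72 mg.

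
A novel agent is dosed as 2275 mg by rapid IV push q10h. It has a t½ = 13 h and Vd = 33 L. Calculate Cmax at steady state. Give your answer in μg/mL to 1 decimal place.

k = ln2/t½ = ln2/13 ≈ 0.053319 h⁻¹; fraction remaining f = e^(−kτ) = e^(−0.053319×10) ≈ 0.5867.
At steady state, accumulation factor R = 1/(1 − e^(−kτ)) ≈ 2.4195.
Each bolus raises the concentration by D/Vd = 2275/33 ≈ 68.939 μg/mL.
Steady-state peak Cmax,ss = C₀·R ≈ 68.939 × 2.4195 ≈ 166.798 μg/mL.

166.8 μg/mL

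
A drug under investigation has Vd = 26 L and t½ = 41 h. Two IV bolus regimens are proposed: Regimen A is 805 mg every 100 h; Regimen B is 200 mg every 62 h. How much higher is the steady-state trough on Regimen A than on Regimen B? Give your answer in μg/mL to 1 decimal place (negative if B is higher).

2.8 μg/mL

Regimen A: f = (1/2)^(100/41) ≈ 0.1844; Cmin,ss = (805/26)·f/(1−f) ≈ 7.000 μg/mL.
Regimen B: f = (1/2)^(62/41) ≈ 0.3506; Cmin,ss = (200/26)·f/(1−f) ≈ 4.153 μg/mL.
Difference ≈ 7.000 − 4.153 ≈ 2.847 μg/mL.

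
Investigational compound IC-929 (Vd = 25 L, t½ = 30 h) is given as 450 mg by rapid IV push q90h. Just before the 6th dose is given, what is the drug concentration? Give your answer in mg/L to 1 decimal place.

f = (1/2)^(τ/t½) = (1/2)^(90/30) ≈ 0.1250.
C₀ = D/Vd = 450/25 ≈ 18.000 mg/L.
Before the 6th dose, 5 doses have been given. Superposition: Cmin = C₀·(f + f² + … + f^5).
≈ 18.000 × (0.1250 + 0.0156 + 0.0020 + 0.0002 + 0.0000) ≈ 18.000 × 0.1428 ≈ 2.570 mg/L.

2.6 mg/L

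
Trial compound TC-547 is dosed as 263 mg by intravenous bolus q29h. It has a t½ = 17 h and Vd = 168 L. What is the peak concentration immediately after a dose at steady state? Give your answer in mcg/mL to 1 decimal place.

τ/t½ = 29/17 ≈ 1.7059, so fraction remaining f = (1/2)^(29/17) ≈ 0.3065.
At steady state, accumulation factor R = 1/(1 − e^(−kτ)) ≈ 1.4420.
Single-dose peak C₀ = D/Vd = 263/168 ≈ 1.565 mcg/mL.
Cmax,ss = C₀/(1 − f) ≈ 1.565/0.6935 ≈ 2.257 mcg/mL.

2.3 mcg/mL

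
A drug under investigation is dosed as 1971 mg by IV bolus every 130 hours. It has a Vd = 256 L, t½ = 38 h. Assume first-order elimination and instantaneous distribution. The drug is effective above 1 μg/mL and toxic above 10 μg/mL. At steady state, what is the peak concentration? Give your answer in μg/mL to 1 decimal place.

8.5 μg/mL

τ/t½ = 130/38 ≈ 3.4211, so fraction remaining f = (1/2)^(130/38) ≈ 0.0934.
Accumulation ratio R = 1/(1 − f) ≈ 1/0.9066 ≈ 1.1030.
Each bolus raises the concentration by D/Vd = 1971/256 ≈ 7.699 μg/mL.
Steady-state peak Cmax,ss = C₀·R ≈ 7.699 × 1.1030 ≈ 8.492 μg/mL.
Peak 8.5 μg/mL vs MTC 10 μg/mL: below toxic threshold.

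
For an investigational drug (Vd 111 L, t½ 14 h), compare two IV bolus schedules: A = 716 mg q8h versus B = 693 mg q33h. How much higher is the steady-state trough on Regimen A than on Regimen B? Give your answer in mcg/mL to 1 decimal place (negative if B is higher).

11.8 mcg/mL

Regimen A: f = (1/2)^(8/14) ≈ 0.6730; Cmin,ss = (716/111)·f/(1−f) ≈ 13.276 mcg/mL.
Regimen B: f = (1/2)^(33/14) ≈ 0.1952; Cmin,ss = (693/111)·f/(1−f) ≈ 1.514 mcg/mL.
Difference ≈ 13.276 − 1.514 ≈ 11.762 mcg/mL.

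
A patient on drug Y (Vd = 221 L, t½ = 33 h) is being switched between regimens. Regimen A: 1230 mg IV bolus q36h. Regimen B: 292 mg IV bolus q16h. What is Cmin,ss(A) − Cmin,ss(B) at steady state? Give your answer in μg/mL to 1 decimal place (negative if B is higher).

1.6 μg/mL

Regimen A: f = (1/2)^(36/33) ≈ 0.4695; Cmin,ss = (1230/221)·f/(1−f) ≈ 4.926 μg/mL.
Regimen B: f = (1/2)^(16/33) ≈ 0.7146; Cmin,ss = (292/221)·f/(1−f) ≈ 3.308 μg/mL.
Difference ≈ 4.926 − 3.308 ≈ 1.618 μg/mL.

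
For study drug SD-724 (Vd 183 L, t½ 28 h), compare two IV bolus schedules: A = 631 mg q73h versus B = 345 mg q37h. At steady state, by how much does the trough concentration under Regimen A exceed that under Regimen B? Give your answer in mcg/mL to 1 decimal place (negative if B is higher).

-0.6 mcg/mL

Regimen A: f = (1/2)^(73/28) ≈ 0.1641; Cmin,ss = (631/183)·f/(1−f) ≈ 0.677 mcg/mL.
Regimen B: f = (1/2)^(37/28) ≈ 0.4001; Cmin,ss = (345/183)·f/(1−f) ≈ 1.257 mcg/mL.
Difference ≈ 0.677 − 1.257 ≈ -0.580 mcg/mL.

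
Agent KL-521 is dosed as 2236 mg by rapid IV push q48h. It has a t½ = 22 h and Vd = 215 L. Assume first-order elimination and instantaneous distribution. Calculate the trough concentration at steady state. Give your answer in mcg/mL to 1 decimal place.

Over one 48-h interval, 48/22 ≈ 2.1818 half-lives elapse, leaving f ≈ 0.2204 of each dose.
Accumulation ratio R = 1/(1 − f) ≈ 1/0.7796 ≈ 1.2827.
Each bolus raises the concentration by D/Vd = 2236/215 ≈ 10.400 mcg/mL.
Cmax,ss = C₀/(1 − f) ≈ 10.400/0.7796 ≈ 13.340 mcg/mL.
One interval later, Cmin,ss = Cmax,ss·e^(−kτ) ≈ 13.340 × 0.2204 ≈ 2.940 mcg/mL.

2.9 mcg/mL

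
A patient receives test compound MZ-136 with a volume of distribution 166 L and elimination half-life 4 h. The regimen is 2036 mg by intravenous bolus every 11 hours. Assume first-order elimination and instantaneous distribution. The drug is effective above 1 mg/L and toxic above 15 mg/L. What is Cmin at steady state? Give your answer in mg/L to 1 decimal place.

2.1 mg/L

τ/t½ = 11/4 ≈ 2.75, so fraction remaining f = (1/2)^(11/4) ≈ 0.1487.
Accumulation ratio R = 1/(1 − f) ≈ 1/0.8513 ≈ 1.1747.
Single-dose peak C₀ = D/Vd = 2036/166 ≈ 12.265 mg/L.
Steady-state peak Cmax,ss = C₀·R ≈ 12.265 × 1.1747 ≈ 14.408 mg/L.
Steady-state trough Cmin,ss = Cmax,ss·f ≈ 14.408 × 0.1487 ≈ 2.142 mg/L.
Trough 2.1 mg/L vs MEC 1 mg/L: adequate.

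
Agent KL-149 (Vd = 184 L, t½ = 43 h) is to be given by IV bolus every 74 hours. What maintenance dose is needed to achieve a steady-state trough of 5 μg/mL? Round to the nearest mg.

2113 mg

τ/t½ = 74/43 ≈ 1.7209, so f = (1/2)^(74/43) ≈ 0.303353.
Cmin,ss = (D/Vd)·f/(1−f), so D = Cmin,ss·Vd·(1−f)/f.
D = 5 × 184 × (1−f)/f ≈ 5 × 184 × 2.29649 ≈ 2112.77 mg.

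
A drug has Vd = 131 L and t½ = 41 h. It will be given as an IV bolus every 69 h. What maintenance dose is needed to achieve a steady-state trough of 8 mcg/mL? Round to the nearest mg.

τ/t½ = 69/41 ≈ 1.6829, so f = (1/2)^(69/41) ≈ 0.311450.
Cmin,ss = (D/Vd)·f/(1−f), so D = Cmin,ss·Vd·(1−f)/f.
D = 8 × 131 × (1−f)/f ≈ 8 × 131 × 2.21079 ≈ 2316.91 mg.

2317 mg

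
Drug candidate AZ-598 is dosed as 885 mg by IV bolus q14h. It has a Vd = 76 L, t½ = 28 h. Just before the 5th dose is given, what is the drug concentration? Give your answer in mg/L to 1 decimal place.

21.1 mg/L

f = (1/2)^(τ/t½) = (1/2)^(14/28) ≈ 0.7071.
C₀ = D/Vd = 885/76 ≈ 11.645 mg/L.
Before the 5th dose, 4 doses have been given. Superposition: Cmin = C₀·(f + f² + … + f^4).
≈ 11.645 × (0.7071 + 0.5000 + 0.3535 + 0.2500) ≈ 11.645 × 1.8106 ≈ 21.084 mg/L.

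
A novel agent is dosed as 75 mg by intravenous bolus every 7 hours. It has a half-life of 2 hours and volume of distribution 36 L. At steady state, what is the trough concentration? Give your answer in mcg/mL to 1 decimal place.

0.2 mcg/mL

k = ln2/t½ = ln2/2 ≈ 0.346574 h⁻¹; fraction remaining f = e^(−kτ) = e^(−0.346574×7) ≈ 0.0884.
At steady state, accumulation factor R = 1/(1 − e^(−kτ)) ≈ 1.0970.
Single-dose peak C₀ = D/Vd = 75/36 ≈ 2.083 mcg/mL.
Steady-state peak Cmax,ss = C₀·R ≈ 2.083 × 1.0970 ≈ 2.285 mcg/mL.
Steady-state trough Cmin,ss = Cmax,ss·f ≈ 2.285 × 0.0884 ≈ 0.202 mcg/mL.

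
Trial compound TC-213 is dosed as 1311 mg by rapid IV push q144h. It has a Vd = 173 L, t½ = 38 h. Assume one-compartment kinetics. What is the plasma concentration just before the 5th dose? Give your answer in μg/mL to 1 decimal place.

f = (1/2)^(τ/t½) = (1/2)^(144/38) ≈ 0.0723.
C₀ = D/Vd = 1311/173 ≈ 7.578 μg/mL.
Before the 5th dose, 4 doses have been given. Superposition: Cmin = C₀·(f + f² + … + f^4).
≈ 7.578 × (0.0723 + 0.0052 + 0.0004 + 0.0000) ≈ 7.578 × 0.0779 ≈ 0.590 μg/mL.

0.6 μg/mL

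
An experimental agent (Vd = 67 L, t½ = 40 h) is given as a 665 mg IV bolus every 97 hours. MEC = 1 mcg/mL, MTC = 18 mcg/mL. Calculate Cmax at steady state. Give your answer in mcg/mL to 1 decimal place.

τ/t½ = 97/40 ≈ 2.425, so fraction remaining f = (1/2)^(97/40) ≈ 0.1862.
At steady state, accumulation factor R = 1/(1 − e^(−kτ)) ≈ 1.2288.
Each bolus raises the concentration by D/Vd = 665/67 ≈ 9.925 mcg/mL.
Steady-state peak Cmax,ss = C₀·R ≈ 9.925 × 1.2288 ≈ 12.196 mcg/mL.
Peak 12.2 mcg/mL vs MTC 18 mcg/mL: below toxic threshold.

12.2 mcg/mL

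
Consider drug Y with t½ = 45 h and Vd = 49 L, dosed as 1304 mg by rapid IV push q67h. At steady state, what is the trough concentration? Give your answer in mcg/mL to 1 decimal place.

k = ln2/t½ = ln2/45 ≈ 0.015403 h⁻¹; fraction remaining f = e^(−kτ) = e^(−0.015403×67) ≈ 0.3563.
Each bolus raises the concentration by D/Vd = 1304/49 ≈ 26.612 mcg/mL.
Steady-state trough Cmin,ss = C₀·f/(1−f) ≈ 26.612 × 0.3563/0.6437 ≈ 14.730 mcg/mL.

14.7 mcg/mL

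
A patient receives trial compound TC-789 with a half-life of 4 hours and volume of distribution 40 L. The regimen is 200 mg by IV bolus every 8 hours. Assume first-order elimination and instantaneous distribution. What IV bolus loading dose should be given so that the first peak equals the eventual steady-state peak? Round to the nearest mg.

267 mg

f = (1/2)^(8/4) ≈ 0.250000; accumulation ratio R = 1/(1−f) ≈ 1.33333.
Loading dose to hit Cmax,ss on first dose: D_load = D_maint·R ≈ 200 × 1.33333 ≈ 266.67 mg.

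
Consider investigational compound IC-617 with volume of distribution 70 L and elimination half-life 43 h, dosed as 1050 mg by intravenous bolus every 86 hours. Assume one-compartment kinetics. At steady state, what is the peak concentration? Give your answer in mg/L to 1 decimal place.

τ = 86 h = 2 half-lives, so f = (1/2)^2 = 0.25.
At steady state, R = 1/(1 − 0.25) = 4/3.
Single-dose peak C₀ = D/Vd = 1050/70 = 15 mg/L.
Steady-state peak Cmax,ss = C₀·R = 15 × 4/3 ≈ 20.000 mg/L.

20.0 mg/L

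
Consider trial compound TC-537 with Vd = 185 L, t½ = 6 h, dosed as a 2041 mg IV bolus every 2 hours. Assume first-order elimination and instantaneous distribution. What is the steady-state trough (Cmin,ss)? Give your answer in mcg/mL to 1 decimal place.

42.4 mcg/mL

Over one 2-h interval, 2/6 ≈ 0.33333 half-lives elapse, leaving f ≈ 0.7937 of each dose.
Accumulation ratio R = 1/(1 − f) ≈ 1/0.2063 ≈ 4.8473.
Single-dose peak C₀ = D/Vd = 2041/185 ≈ 11.032 mcg/mL.
Cmax,ss = C₀/(1 − f) ≈ 11.032/0.2063 ≈ 53.476 mcg/mL.
Steady-state trough Cmin,ss = Cmax,ss·f ≈ 53.476 × 0.7937 ≈ 42.444 mcg/mL.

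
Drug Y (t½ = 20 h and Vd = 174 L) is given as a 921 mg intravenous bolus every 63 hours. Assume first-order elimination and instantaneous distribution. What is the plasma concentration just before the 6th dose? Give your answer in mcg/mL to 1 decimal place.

0.7 mcg/mL

f = (1/2)^(τ/t½) = (1/2)^(63/20) ≈ 0.1127.
C₀ = D/Vd = 921/174 ≈ 5.293 mcg/mL.
Before the 6th dose, 5 doses have been given. Superposition: Cmin = C₀·(f + f² + … + f^5).
≈ 5.293 × (0.1127 + 0.0127 + 0.0014 + 0.0002 + 0.0000) ≈ 5.293 × 0.1270 ≈ 0.672 mcg/mL.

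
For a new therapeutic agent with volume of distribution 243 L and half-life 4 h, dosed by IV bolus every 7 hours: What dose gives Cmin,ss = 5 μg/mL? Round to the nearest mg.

τ/t½ = 7/4 ≈ 1.75, so f = (1/2)^(7/4) ≈ 0.297302.
Cmin,ss = (D/Vd)·f/(1−f), so D = Cmin,ss·Vd·(1−f)/f.
D = 5 × 243 × (1−f)/f ≈ 5 × 243 × 2.36358 ≈ 2871.75 mg.

2872 mg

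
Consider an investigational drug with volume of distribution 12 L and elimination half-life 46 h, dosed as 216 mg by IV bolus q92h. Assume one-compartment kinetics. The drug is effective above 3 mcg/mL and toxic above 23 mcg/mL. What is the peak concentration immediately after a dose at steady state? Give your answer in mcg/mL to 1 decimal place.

24.0 mcg/mL

The dosing interval is 2 half-lives, so f = 2^(−2) = 0.25.
At steady state, R = 1/(1 − 0.25) = 4/3.
Single-dose peak C₀ = D/Vd = 216/12 = 18 mcg/mL.
Steady-state peak Cmax,ss = C₀·R = 18 × 4/3 ≈ 24.000 mcg/mL.
Peak 24.0 mcg/mL vs MTC 23 mcg/mL: exceeds toxic threshold.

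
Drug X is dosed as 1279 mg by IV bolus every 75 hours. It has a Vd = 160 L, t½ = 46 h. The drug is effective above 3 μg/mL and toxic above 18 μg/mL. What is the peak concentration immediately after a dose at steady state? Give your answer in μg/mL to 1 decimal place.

Over one 75-h interval, 75/46 ≈ 1.6304 half-lives elapse, leaving f ≈ 0.3230 of each dose.
At steady state, accumulation factor R = 1/(1 − e^(−kτ)) ≈ 1.4771.
Each bolus raises the concentration by D/Vd = 1279/160 ≈ 7.994 μg/mL.
Steady-state peak Cmax,ss = C₀·R ≈ 7.994 × 1.4771 ≈ 11.808 μg/mL.
Peak 11.8 μg/mL vs MTC 18 μg/mL: below toxic threshold.

11.8 μg/mL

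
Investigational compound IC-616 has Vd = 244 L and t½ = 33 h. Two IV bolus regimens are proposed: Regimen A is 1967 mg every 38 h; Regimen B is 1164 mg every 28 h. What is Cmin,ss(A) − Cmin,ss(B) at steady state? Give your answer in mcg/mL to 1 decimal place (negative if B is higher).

0.6 mcg/mL

Regimen A: f = (1/2)^(38/33) ≈ 0.4502; Cmin,ss = (1967/244)·f/(1−f) ≈ 6.601 mcg/mL.
Regimen B: f = (1/2)^(28/33) ≈ 0.5554; Cmin,ss = (1164/244)·f/(1−f) ≈ 5.959 mcg/mL.
Difference ≈ 6.601 − 5.959 ≈ 0.642 mcg/mL.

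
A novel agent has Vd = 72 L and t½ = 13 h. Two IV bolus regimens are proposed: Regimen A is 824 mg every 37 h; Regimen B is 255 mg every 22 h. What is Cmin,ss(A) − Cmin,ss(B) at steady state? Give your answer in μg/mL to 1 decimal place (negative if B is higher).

Regimen A: f = (1/2)^(37/13) ≈ 0.1391; Cmin,ss = (824/72)·f/(1−f) ≈ 1.849 μg/mL.
Regimen B: f = (1/2)^(22/13) ≈ 0.3094; Cmin,ss = (255/72)·f/(1−f) ≈ 1.587 μg/mL.
Difference ≈ 1.849 − 1.587 ≈ 0.262 μg/mL.

0.3 μg/mL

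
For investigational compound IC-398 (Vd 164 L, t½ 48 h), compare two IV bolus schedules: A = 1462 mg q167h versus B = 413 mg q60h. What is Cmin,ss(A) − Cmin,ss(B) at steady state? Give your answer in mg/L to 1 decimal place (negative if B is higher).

Regimen A: f = (1/2)^(167/48) ≈ 0.0897; Cmin,ss = (1462/164)·f/(1−f) ≈ 0.878 mg/L.
Regimen B: f = (1/2)^(60/48) ≈ 0.4204; Cmin,ss = (413/164)·f/(1−f) ≈ 1.827 mg/L.
Difference ≈ 0.878 − 1.827 ≈ -0.949 mg/L.

-0.9 mg/L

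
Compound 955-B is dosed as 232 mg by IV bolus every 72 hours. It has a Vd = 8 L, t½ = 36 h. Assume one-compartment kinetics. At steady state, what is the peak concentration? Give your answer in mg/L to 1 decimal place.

τ = 72 h = 2 half-lives, so f = (1/2)^2 = 0.25.
Accumulation ratio R = 1/(1 − f) = 1/0.75 = 4/3.
Single-dose peak C₀ = D/Vd = 232/8 = 29 mg/L.
Steady-state peak Cmax,ss = C₀·R = 29 × 4/3 ≈ 38.667 mg/L.

38.7 mg/L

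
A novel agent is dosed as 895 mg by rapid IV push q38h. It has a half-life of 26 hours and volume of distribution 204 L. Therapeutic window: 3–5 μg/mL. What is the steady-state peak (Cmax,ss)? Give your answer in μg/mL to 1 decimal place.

Over one 38-h interval, 38/26 ≈ 1.4615 half-lives elapse, leaving f ≈ 0.3631 of each dose.
Accumulation ratio R = 1/(1 − f) ≈ 1/0.6369 ≈ 1.5701.
Single-dose peak C₀ = D/Vd = 895/204 ≈ 4.387 μg/mL.
Cmax,ss = C₀/(1 − f) ≈ 4.387/0.6369 ≈ 6.888 μg/mL.
Peak 6.9 μg/mL vs MTC 5 μg/mL: exceeds toxic threshold.

6.9 μg/mL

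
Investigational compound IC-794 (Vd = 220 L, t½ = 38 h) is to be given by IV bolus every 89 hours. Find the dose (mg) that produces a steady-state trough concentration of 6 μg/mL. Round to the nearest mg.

5373 mg

τ/t½ = 89/38 ≈ 2.3421, so f = (1/2)^(89/38) ≈ 0.197222.
Cmin,ss = (D/Vd)·f/(1−f), so D = Cmin,ss·Vd·(1−f)/f.
D = 6 × 220 × (1−f)/f ≈ 6 × 220 × 4.07043 ≈ 5372.97 mg.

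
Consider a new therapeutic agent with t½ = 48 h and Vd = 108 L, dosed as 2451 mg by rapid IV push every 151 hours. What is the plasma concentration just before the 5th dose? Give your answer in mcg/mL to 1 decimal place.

f = (1/2)^(τ/t½) = (1/2)^(151/48) ≈ 0.1130.
C₀ = D/Vd = 2451/108 ≈ 22.694 mcg/mL.
Before the 5th dose, 4 doses have been given. Superposition: Cmin = C₀·(f + f² + … + f^4).
≈ 22.694 × (0.1130 + 0.0128 + 0.0014 + 0.0002) ≈ 22.694 × 0.1274 ≈ 2.891 mcg/mL.

2.9 mcg/mL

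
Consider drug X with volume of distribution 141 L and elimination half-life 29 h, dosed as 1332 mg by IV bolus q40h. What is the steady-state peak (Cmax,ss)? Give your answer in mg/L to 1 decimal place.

15.3 mg/L

τ/t½ = 40/29 ≈ 1.3793, so fraction remaining f = (1/2)^(40/29) ≈ 0.3844.
At steady state, accumulation factor R = 1/(1 − e^(−kτ)) ≈ 1.6244.
Each bolus raises the concentration by D/Vd = 1332/141 ≈ 9.447 mg/L.
Steady-state peak Cmax,ss = C₀·R ≈ 9.447 × 1.6244 ≈ 15.346 mg/L.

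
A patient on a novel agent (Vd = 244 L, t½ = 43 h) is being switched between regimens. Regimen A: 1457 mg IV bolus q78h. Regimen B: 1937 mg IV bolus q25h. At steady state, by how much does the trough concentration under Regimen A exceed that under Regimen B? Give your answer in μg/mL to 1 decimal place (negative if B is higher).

Regimen A: f = (1/2)^(78/43) ≈ 0.2844; Cmin,ss = (1457/244)·f/(1−f) ≈ 2.373 μg/mL.
Regimen B: f = (1/2)^(25/43) ≈ 0.6683; Cmin,ss = (1937/244)·f/(1−f) ≈ 15.994 μg/mL.
Difference ≈ 2.373 − 15.994 ≈ -13.621 μg/mL.

-13.6 μg/mL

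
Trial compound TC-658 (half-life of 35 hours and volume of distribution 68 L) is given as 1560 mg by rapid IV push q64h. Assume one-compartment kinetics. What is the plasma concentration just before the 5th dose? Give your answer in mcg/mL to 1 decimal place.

f = (1/2)^(τ/t½) = (1/2)^(64/35) ≈ 0.2815.
C₀ = D/Vd = 1560/68 ≈ 22.941 mcg/mL.
Before the 5th dose, 4 doses have been given. Superposition: Cmin = C₀·(f + f² + … + f^4).
≈ 22.941 × (0.2815 + 0.0792 + 0.0223 + 0.0063) ≈ 22.941 × 0.3893 ≈ 8.931 mcg/mL.

8.9 mcg/mL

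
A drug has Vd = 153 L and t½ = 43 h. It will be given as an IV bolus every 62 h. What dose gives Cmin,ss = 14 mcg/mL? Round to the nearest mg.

3677 mg

τ/t½ = 62/43 ≈ 1.4419, so f = (1/2)^(62/43) ≈ 0.368092.
Cmin,ss = (D/Vd)·f/(1−f), so D = Cmin,ss·Vd·(1−f)/f.
D = 14 × 153 × (1−f)/f ≈ 14 × 153 × 1.71671 ≈ 3677.19 mg.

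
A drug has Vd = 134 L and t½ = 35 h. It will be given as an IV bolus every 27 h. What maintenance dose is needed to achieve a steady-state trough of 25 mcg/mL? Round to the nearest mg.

τ/t½ = 27/35 ≈ 0.77143, so f = (1/2)^(27/35) ≈ 0.585837.
Cmin,ss = (D/Vd)·f/(1−f), so D = Cmin,ss·Vd·(1−f)/f.
D = 25 × 134 × (1−f)/f ≈ 25 × 134 × 0.70696 ≈ 2368.32 mg.

2368 mg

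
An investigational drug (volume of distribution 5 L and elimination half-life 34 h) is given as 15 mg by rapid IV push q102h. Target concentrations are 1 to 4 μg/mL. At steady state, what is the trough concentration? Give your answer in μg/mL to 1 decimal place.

The dosing interval is 3 half-lives, so f = 2^(−3) = 0.125.
At steady state, R = 1/(1 − 0.125) = 8/7.
Single-dose peak C₀ = D/Vd = 15/5 = 3 μg/mL.
Steady-state peak Cmax,ss = C₀·R = 3 × 8/7 ≈ 3.429 μg/mL.
Steady-state trough Cmin,ss = Cmax,ss·f ≈ 3.429 × 0.125 ≈ 0.429 μg/mL.
Trough 0.4 μg/mL vs MEC 1 μg/mL: subtherapeutic.

0.4 μg/mL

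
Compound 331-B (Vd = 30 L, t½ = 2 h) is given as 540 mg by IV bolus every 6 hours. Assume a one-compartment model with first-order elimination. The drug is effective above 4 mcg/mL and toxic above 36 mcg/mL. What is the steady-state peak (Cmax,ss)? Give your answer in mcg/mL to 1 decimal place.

20.6 mcg/mL

The dosing interval is 3 half-lives, so f = 2^(−3) = 0.125.
Accumulation ratio R = 1/(1 − f) = 1/0.875 = 8/7.
Single-dose peak C₀ = D/Vd = 540/30 = 18 mcg/mL.
Steady-state peak Cmax,ss = C₀·R = 18 × 8/7 ≈ 20.571 mcg/mL.
Peak 20.6 mcg/mL vs MTC 36 mcg/mL: below toxic threshold.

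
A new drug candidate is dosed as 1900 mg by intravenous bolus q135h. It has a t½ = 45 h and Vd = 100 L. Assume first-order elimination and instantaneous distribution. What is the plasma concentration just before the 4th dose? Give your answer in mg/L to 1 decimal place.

f = (1/2)^(τ/t½) = (1/2)^(135/45) ≈ 0.1250.
C₀ = D/Vd = 1900/100 ≈ 19.000 mg/L.
Before the 4th dose, 3 doses have been given. Superposition: Cmin = C₀·(f + f² + … + f^3).
≈ 19.000 × (0.1250 + 0.0156 + 0.0020) ≈ 19.000 × 0.1426 ≈ 2.709 mg/L.

2.7 mg/L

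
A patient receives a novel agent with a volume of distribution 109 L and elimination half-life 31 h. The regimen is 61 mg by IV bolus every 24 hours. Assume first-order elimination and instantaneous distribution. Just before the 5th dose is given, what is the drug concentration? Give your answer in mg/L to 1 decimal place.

0.7 mg/L

f = (1/2)^(τ/t½) = (1/2)^(24/31) ≈ 0.5847.
C₀ = D/Vd = 61/109 ≈ 0.560 mg/L.
Before the 5th dose, 4 doses have been given. Superposition: Cmin = C₀·(f + f² + … + f^4).
≈ 0.560 × (0.5847 + 0.3419 + 0.1999 + 0.1169) ≈ 0.560 × 1.2434 ≈ 0.696 mg/L.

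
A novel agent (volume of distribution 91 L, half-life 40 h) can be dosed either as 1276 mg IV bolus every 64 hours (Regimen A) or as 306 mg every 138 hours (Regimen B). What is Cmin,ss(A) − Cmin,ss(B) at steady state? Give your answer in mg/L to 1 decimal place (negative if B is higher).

Regimen A: f = (1/2)^(64/40) ≈ 0.3299; Cmin,ss = (1276/91)·f/(1−f) ≈ 6.903 mg/L.
Regimen B: f = (1/2)^(138/40) ≈ 0.0915; Cmin,ss = (306/91)·f/(1−f) ≈ 0.339 mg/L.
Difference ≈ 6.903 − 0.339 ≈ 6.564 mg/L.

6.6 mg/L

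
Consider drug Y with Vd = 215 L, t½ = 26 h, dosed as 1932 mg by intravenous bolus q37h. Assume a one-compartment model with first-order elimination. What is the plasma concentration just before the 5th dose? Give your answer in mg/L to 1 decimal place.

f = (1/2)^(τ/t½) = (1/2)^(37/26) ≈ 0.3729.
C₀ = D/Vd = 1932/215 ≈ 8.986 mg/L.
Before the 5th dose, 4 doses have been given. Superposition: Cmin = C₀·(f + f² + … + f^4).
≈ 8.986 × (0.3729 + 0.1391 + 0.0519 + 0.0193) ≈ 8.986 × 0.5832 ≈ 5.241 mg/L.

5.2 mg/L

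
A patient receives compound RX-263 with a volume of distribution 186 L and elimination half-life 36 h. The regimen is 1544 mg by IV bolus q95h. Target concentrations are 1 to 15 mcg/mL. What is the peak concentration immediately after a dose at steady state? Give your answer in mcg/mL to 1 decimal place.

9.9 mcg/mL

k = ln2/t½ = ln2/36 ≈ 0.019254 h⁻¹; fraction remaining f = e^(−kτ) = e^(−0.019254×95) ≈ 0.1606.
At steady state, accumulation factor R = 1/(1 − e^(−kτ)) ≈ 1.1913.
Each bolus raises the concentration by D/Vd = 1544/186 ≈ 8.301 mcg/mL.
Steady-state peak Cmax,ss = C₀·R ≈ 8.301 × 1.1913 ≈ 9.889 mcg/mL.
Peak 9.9 mcg/mL vs MTC 15 mcg/mL: below toxic threshold.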